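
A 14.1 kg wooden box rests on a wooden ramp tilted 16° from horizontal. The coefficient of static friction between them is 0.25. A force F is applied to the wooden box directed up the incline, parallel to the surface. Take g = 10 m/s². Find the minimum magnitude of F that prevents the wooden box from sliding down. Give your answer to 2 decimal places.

The normal force is N = mg cos 16° = 135.538 N. With F at its minimum the wooden box is on the verge of sliding down, so static friction is at its maximum μ_s N = 0.25 × 135.538 = 33.885 N and acts up the slope.
Equilibrium along the incline: F + μ_s N = mg sin 16°, so F = 38.865 − 33.885 = 4.980 N.

4.98 N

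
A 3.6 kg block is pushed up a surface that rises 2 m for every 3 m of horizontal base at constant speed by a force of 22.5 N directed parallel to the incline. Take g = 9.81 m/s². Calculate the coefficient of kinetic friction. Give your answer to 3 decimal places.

At constant speed ΣF = 0 along the incline. The applied 22.5 N acts up the slope; the weight component mg sin 33.69° = 19.590 N and kinetic friction μN both act down the slope.
So 22.5 = 19.590 + μ × 29.385, giving μ = (22.5 − 19.590) / 29.385 = 0.0990.

0.099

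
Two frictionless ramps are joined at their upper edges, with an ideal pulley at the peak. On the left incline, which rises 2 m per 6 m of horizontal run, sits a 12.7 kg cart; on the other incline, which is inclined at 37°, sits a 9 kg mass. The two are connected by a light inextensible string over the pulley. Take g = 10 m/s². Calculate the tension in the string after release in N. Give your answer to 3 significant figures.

Resolve each weight along its own incline: the 12.7 kg mass has component 12.7 × 10 × sin 18.43° = 40.161 N down its slope, and the 9 kg mass has 9 × 10 × sin 37° = 54.163 N down its slope.
The 9 kg side's 54.163 N exceeds the other side's 40.161 N, so that mass slides down and the 12.7 kg mass slides up. Taking that direction as positive, Newton's second law for the whole system gives 54.163 − 40.161 = (12.7 + 9) a, so a = 14.002 / 21.7 = 0.6453 m/s².
For the 12.7 kg mass (up-slope positive): T − 40.161 = 12.7 × 0.6453, so T = 48.356 N.

48.4 N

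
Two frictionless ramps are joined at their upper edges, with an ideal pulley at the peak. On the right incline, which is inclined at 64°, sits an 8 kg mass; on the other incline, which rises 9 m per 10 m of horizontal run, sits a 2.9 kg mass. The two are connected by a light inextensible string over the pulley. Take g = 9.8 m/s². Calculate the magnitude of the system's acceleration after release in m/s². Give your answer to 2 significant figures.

Resolve each weight along its own incline: the 8 kg mass has component 8 × 9.8 × sin 64° = 70.465 N down its slope, and the 2.9 kg mass has 2.9 × 9.8 × sin 41.99° = 19.012 N down its slope.
The 8 kg side's 70.465 N exceeds the other side's 19.012 N, so that mass slides down and the 2.9 kg mass slides up. Taking that direction as positive, Newton's second law for the whole system gives 70.465 − 19.012 = (8 + 2.9) a, so a = 51.453 / 10.9 = 4.7205 m/s².

4.7 m/s²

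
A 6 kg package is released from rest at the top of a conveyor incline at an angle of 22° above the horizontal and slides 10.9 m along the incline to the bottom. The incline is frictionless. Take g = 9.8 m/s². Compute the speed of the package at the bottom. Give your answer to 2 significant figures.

The weight component along the incline is mg sin 22° = 22.027 N and the normal force is N = mg cos 22° = 54.518 N.
With no friction, a = g sin 22° = 3.6711 m/s².
Starting from rest over a distance of 10.9 m, v² = 2aL = 2 × 3.6711 × 10.9 = 80.0300, so v = 8.9459 m/s.

8.9 m/s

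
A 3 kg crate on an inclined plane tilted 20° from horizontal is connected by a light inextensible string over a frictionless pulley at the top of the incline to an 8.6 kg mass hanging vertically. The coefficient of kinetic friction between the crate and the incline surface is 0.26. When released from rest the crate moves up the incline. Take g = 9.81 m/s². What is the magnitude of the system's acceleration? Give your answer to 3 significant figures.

For the crate on the incline: the weight component along the slope is m₁g sin 20° = 3 × 9.81 × 0.3420 = 10.065 N and the normal force is N = m₁g cos 20° = 27.655 N.
Kinetic friction opposes the crate's motion up the incline: f = μN = 0.26 × 27.655 = 7.190 N acting down the slope.
Newton's second law for the crate (up-slope positive): T − 10.065 − 7.190 = 3 a. For the hanging mass (downward positive): 8.6 × 9.81 − T = 8.6 a.
Adding the two equations eliminates T: 67.111 = 11.6 a, so a = 5.7854 m/s².

5.79 m/s²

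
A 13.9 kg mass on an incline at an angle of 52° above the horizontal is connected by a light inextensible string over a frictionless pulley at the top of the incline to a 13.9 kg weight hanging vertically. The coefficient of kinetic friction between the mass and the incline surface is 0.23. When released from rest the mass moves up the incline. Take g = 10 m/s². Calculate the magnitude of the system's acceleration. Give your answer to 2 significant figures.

0.35 m/s²

For the mass on the incline: the weight component along the slope is m₁g sin 52° = 13.9 × 10 × 0.7880 = 109.532 N and the normal force is N = m₁g cos 52° = 85.577 N.
Kinetic friction opposes the mass's motion up the incline: f = μN = 0.23 × 85.577 = 19.683 N acting down the slope.
Newton's second law for the mass (up-slope positive): T − 109.532 − 19.683 = 13.9 a. For the hanging weight (downward positive): 13.9 × 10 − T = 13.9 a.
Adding the two equations eliminates T: 9.785 = 27.8 a, so a = 0.3520 m/s².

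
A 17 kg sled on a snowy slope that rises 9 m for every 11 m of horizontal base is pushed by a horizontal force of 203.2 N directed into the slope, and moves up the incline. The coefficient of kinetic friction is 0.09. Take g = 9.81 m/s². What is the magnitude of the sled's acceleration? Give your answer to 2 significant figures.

The horizontal push has components F cos 39.29° = 203.2 × 0.7740 = 157.277 N up the incline and F sin 39.29° = 203.2 × 0.6332 = 128.666 N pressing into the surface.
The normal force is therefore N = mg cos 39.29° + F sin 39.29° = 129.080 + 128.666 = 257.746 N, and kinetic friction down the slope is μN = 0.09 × 257.746 = 23.197 N.
Along the incline: F cos 39.29° − mg sin 39.29° − μN = ma, so 157.277 − 105.599 − 23.197 = 17 a, giving a = 1.6754 m/s².

1.7 m/s²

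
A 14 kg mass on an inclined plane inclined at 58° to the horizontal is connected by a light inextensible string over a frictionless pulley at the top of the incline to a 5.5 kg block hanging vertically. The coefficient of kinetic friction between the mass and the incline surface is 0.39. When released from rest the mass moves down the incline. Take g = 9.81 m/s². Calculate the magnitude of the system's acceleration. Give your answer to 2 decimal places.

For the mass on the incline: the weight component along the slope is m₁g sin 58° = 14 × 9.81 × 0.8480 = 116.464 N and the normal force is N = m₁g cos 58° = 72.779 N.
Kinetic friction opposes the mass's motion down the incline: f = μN = 0.39 × 72.779 = 28.384 N acting up the slope.
Newton's second law for the mass (down-slope positive): 116.464 − 28.384 − T = 14 a. For the hanging block (upward positive): T − 5.5 × 9.81 = 5.5 a.
Adding the two equations eliminates T: 34.125 = 19.5 a, so a = 1.7500 m/s².

1.75 m/s²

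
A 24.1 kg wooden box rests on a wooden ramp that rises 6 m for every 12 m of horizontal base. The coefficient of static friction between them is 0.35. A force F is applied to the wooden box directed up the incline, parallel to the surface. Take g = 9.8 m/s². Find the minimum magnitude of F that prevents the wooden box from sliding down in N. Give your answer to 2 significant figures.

The normal force is N = mg cos 26.57° = 211.246 N. With F at its minimum the wooden box is on the verge of sliding down, so static friction is at its maximum μ_s N = 0.35 × 211.246 = 73.936 N and acts up the slope.
Equilibrium along the incline: F + μ_s N = mg sin 26.57°, so F = 105.623 − 73.936 = 31.687 N.

32 N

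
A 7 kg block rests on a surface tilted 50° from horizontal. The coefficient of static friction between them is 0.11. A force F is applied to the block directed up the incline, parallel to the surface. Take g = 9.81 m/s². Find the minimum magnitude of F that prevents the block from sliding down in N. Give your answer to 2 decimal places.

The normal force is N = mg cos 50° = 44.140 N. With F at its minimum the block is on the verge of sliding down, so static friction is at its maximum μ_s N = 0.11 × 44.140 = 4.855 N and acts up the slope.
Equilibrium along the incline: F + μ_s N = mg sin 50°, so F = 52.604 − 4.855 = 47.749 N.

47.75 N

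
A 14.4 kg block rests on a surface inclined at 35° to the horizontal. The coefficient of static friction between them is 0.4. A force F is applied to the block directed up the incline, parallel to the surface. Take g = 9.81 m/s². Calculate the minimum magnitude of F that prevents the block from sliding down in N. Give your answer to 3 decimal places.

34.739 N

The normal force is N = mg cos 35° = 115.717 N. With F at its minimum the block is on the verge of sliding down, so static friction is at its maximum μ_s N = 0.4 × 115.717 = 46.287 N and acts up the slope.
Equilibrium along the incline: F + μ_s N = mg sin 35°, so F = 81.026 − 46.287 = 34.739 N.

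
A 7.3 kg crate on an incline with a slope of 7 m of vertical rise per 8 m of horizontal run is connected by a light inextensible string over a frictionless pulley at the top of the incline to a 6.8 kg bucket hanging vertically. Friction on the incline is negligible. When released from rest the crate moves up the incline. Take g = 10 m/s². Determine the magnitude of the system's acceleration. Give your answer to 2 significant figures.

For the crate on the incline: the weight component along the slope is m₁g sin 41.19° = 7.3 × 10 × 0.6585 = 48.070 N and the normal force is N = m₁g cos 41.19° = 54.938 N.
Newton's second law for the crate (up-slope positive): T − 48.070 = 7.3 a. For the hanging bucket (downward positive): 6.8 × 10 − T = 6.8 a.
Adding the two equations eliminates T: 19.930 = 14.1 a, so a = 1.4135 m/s².

1.4 m/s²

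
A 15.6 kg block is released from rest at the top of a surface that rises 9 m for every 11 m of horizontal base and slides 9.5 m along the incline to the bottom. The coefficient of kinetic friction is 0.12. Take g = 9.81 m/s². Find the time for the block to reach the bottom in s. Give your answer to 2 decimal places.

1.89 s

The weight component along the incline is mg sin 39.29° = 96.908 N and the normal force is N = mg cos 39.29° = 118.443 N.
Friction up the slope is f = μN = 0.12 × 118.443 = 14.213 N, so the net downslope force is 96.908 − 14.213 = 82.695 N and a = 82.695 / 15.6 = 5.3010 m/s².
Starting from rest, L = ½at², so t = √(2L/a) = √(2 × 9.5 / 5.3010) = 1.8932 s.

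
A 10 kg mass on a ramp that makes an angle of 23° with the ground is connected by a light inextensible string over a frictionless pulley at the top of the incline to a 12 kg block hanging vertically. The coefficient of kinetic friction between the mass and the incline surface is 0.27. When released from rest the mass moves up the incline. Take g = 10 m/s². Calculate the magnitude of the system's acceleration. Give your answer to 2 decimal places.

For the mass on the incline: the weight component along the slope is m₁g sin 23° = 10 × 10 × 0.3907 = 39.070 N and the normal force is N = m₁g cos 23° = 92.050 N.
Kinetic friction opposes the mass's motion up the incline: f = μN = 0.27 × 92.050 = 24.854 N acting down the slope.
Newton's second law for the mass (up-slope positive): T − 39.070 − 24.854 = 10 a. For the hanging block (downward positive): 12 × 10 − T = 12 a.
Adding the two equations eliminates T: 56.076 = 22 a, so a = 2.5489 m/s².

2.55 m/s²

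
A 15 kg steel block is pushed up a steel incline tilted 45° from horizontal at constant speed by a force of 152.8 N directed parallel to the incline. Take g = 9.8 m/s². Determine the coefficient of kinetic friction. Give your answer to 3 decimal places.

0.470

At constant speed ΣF = 0 along the incline. The applied 152.8 N acts up the slope; the weight component mg sin 45° = 103.945 N and kinetic friction μN both act down the slope.
So 152.8 = 103.945 + μ × 103.945, giving μ = (152.8 − 103.945) / 103.945 = 0.4700.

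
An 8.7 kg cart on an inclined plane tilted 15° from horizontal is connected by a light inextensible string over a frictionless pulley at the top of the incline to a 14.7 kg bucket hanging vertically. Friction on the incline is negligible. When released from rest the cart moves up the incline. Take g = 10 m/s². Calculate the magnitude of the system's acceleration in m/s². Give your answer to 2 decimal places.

For the cart on the incline: the weight component along the slope is m₁g sin 15° = 8.7 × 10 × 0.2588 = 22.516 N and the normal force is N = m₁g cos 15° = 84.036 N.
Newton's second law for the cart (up-slope positive): T − 22.516 = 8.7 a. For the hanging bucket (downward positive): 14.7 × 10 − T = 14.7 a.
Adding the two equations eliminates T: 124.484 = 23.4 a, so a = 5.3198 m/s².

5.32 m/s²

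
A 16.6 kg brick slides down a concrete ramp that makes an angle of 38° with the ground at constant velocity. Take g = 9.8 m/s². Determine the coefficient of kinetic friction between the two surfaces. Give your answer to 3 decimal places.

At constant velocity the net force along the incline is zero: mg sin 38° = μ mg cos 38°.
So μ = tan 38° = 0.6157 / 0.7880 = 0.7813.

0.781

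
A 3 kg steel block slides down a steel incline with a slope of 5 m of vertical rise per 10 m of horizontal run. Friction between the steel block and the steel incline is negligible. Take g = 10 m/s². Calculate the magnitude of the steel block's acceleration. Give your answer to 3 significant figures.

4.47 m/s²

Resolving the weight along the incline: the component pulling the steel block down the slope is mg sin 26.57° = 3 × 10 × 0.4472 = 13.416 N, and the normal force is N = mg cos 26.57° = 3 × 10 × 0.8944 = 26.832 N.
With no friction the net force along the incline is 13.416 N, so a = g sin 26.57° = 13.416 / 3 = 4.4720 m/s².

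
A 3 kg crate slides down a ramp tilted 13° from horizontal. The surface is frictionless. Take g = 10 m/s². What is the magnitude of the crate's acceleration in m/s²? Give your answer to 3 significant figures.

2.25 m/s²

Resolving the weight along the incline: the component pulling the crate down the slope is mg sin 13° = 3 × 10 × 0.2250 = 6.750 N, and the normal force is N = mg cos 13° = 3 × 10 × 0.9744 = 29.232 N.
With no friction the net force along the incline is 6.750 N, so a = g sin 13° = 6.750 / 3 = 2.2500 m/s².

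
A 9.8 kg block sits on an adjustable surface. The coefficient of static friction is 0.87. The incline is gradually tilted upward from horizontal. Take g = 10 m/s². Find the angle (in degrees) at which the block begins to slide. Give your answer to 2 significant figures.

At the threshold of sliding, static friction is at its maximum μ_s N and exactly balances the weight component along the incline: mg sin θ = μ_s mg cos θ.
Hence tan θ = μ_s = 0.87, so θ = arctan(0.87) = 41.0233°.

41°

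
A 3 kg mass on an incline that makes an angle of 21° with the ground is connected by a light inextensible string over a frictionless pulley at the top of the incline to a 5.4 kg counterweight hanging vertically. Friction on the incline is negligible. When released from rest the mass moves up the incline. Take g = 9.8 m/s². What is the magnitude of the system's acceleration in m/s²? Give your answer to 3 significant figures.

For the mass on the incline: the weight component along the slope is m₁g sin 21° = 3 × 9.8 × 0.3584 = 10.537 N and the normal force is N = m₁g cos 21° = 27.447 N.
Newton's second law for the mass (up-slope positive): T − 10.537 = 3 a. For the hanging counterweight (downward positive): 5.4 × 9.8 − T = 5.4 a.
Adding the two equations eliminates T: 42.383 = 8.4 a, so a = 5.0456 m/s².

5.05 m/s²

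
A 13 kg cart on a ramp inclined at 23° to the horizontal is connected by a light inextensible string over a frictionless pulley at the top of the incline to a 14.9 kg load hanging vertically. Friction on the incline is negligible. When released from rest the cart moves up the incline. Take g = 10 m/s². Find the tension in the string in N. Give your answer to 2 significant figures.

For the cart on the incline: the weight component along the slope is m₁g sin 23° = 13 × 10 × 0.3907 = 50.791 N and the normal force is N = m₁g cos 23° = 119.666 N.
Newton's second law for the cart (up-slope positive): T − 50.791 = 13 a. For the hanging load (downward positive): 14.9 × 10 − T = 14.9 a.
Adding the two equations eliminates T: 98.209 = 27.9 a, so a = 3.5200 m/s².
Then from the hanging load's equation, T = 14.9 × (10 − 3.5200) = 96.552 N.

97 N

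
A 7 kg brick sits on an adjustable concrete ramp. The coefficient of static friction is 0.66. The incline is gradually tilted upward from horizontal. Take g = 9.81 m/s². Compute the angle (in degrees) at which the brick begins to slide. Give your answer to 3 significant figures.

33.4°

At the threshold of sliding, static friction is at its maximum μ_s N and exactly balances the weight component along the incline: mg sin θ = μ_s mg cos θ.
Hence tan θ = μ_s = 0.66, so θ = arctan(0.66) = 33.4248°.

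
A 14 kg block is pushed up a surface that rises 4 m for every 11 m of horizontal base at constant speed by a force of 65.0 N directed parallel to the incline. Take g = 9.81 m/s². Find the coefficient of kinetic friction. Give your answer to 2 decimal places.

0.14

At constant speed ΣF = 0 along the incline. The applied 65.0 N acts up the slope; the weight component mg sin 19.98° = 46.935 N and kinetic friction μN both act down the slope.
So 65.0 = 46.935 + μ × 129.071, giving μ = (65.0 − 46.935) / 129.071 = 0.1400.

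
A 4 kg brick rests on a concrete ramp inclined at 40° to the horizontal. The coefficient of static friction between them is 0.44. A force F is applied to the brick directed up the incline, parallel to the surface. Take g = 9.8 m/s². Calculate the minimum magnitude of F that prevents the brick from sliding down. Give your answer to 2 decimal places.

11.98 N

The normal force is N = mg cos 40° = 30.029 N. With F at its minimum the brick is on the verge of sliding down, so static friction is at its maximum μ_s N = 0.44 × 30.029 = 13.213 N and acts up the slope.
Equilibrium along the incline: F + μ_s N = mg sin 40°, so F = 25.197 − 13.213 = 11.984 N.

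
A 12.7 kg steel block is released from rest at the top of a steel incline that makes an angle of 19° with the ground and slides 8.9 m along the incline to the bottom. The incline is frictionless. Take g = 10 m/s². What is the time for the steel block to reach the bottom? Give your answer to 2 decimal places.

2.34 s

The weight component along the incline is mg sin 19° = 41.347 N and the normal force is N = mg cos 19° = 120.081 N.
With no friction, a = g sin 19° = 3.2557 m/s².
Starting from rest, L = ½at², so t = √(2L/a) = √(2 × 8.9 / 3.2557) = 2.3382 s.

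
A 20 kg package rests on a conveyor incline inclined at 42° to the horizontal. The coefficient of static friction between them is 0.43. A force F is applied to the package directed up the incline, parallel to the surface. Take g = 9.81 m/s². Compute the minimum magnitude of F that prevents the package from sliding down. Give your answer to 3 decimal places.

68.587 N

The normal force is N = mg cos 42° = 145.805 N. With F at its minimum the package is on the verge of sliding down, so static friction is at its maximum μ_s N = 0.43 × 145.805 = 62.696 N and acts up the slope.
Equilibrium along the incline: F + μ_s N = mg sin 42°, so F = 131.283 − 62.696 = 68.587 N.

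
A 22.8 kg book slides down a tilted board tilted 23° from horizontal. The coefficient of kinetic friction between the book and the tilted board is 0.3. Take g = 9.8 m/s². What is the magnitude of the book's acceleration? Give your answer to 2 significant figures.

1.1 m/s²

Resolving the weight along the incline: the component pulling the book down the slope is mg sin 23° = 22.8 × 9.8 × 0.3907 = 87.298 N, and the normal force is N = mg cos 23° = 22.8 × 9.8 × 0.9205 = 205.677 N.
Kinetic friction acts up the slope with magnitude f = μN = 0.3 × 205.677 = 61.703 N.
Net force along the incline is 87.298 − 61.703 = 25.595 N, so a = 25.595 / 22.8 = 1.1226 m/s².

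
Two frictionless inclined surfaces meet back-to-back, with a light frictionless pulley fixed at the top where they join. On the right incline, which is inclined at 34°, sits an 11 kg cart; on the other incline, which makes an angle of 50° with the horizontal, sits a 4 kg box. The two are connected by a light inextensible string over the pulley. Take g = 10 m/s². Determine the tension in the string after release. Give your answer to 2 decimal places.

Resolve each weight along its own incline: the 11 kg mass has component 11 × 10 × sin 34° = 61.511 N down its slope, and the 4 kg mass has 4 × 10 × sin 50° = 30.642 N down its slope.
The 11 kg side's 61.511 N exceeds the other side's 30.642 N, so that mass slides down and the 4 kg mass slides up. Taking that direction as positive, Newton's second law for the whole system gives 61.511 − 30.642 = (11 + 4) a, so a = 30.869 / 15 = 2.0579 m/s².
For the 4 kg mass (up-slope positive): T − 30.642 = 4 × 2.0579, so T = 38.874 N.

38.87 N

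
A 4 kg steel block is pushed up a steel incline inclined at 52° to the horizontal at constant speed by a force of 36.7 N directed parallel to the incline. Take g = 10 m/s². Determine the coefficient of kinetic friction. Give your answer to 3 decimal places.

At constant speed ΣF = 0 along the incline. The applied 36.7 N acts up the slope; the weight component mg sin 52° = 31.520 N and kinetic friction μN both act down the slope.
So 36.7 = 31.520 + μ × 24.626, giving μ = (36.7 − 31.520) / 24.626 = 0.2103.

0.210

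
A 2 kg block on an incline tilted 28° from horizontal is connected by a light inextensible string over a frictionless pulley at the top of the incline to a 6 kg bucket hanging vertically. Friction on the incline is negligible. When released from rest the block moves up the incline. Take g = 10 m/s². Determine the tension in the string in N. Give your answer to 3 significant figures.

For the block on the incline: the weight component along the slope is m₁g sin 28° = 2 × 10 × 0.4695 = 9.390 N and the normal force is N = m₁g cos 28° = 17.659 N.
Newton's second law for the block (up-slope positive): T − 9.390 = 2 a. For the hanging bucket (downward positive): 6 × 10 − T = 6 a.
Adding the two equations eliminates T: 50.610 = 8 a, so a = 6.3262 m/s².
Then from the hanging bucket's equation, T = 6 × (10 − 6.3262) = 22.043 N.

22.0 N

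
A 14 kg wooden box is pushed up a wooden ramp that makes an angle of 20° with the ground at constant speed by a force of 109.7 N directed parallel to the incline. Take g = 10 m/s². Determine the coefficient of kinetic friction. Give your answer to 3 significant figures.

0.470

At constant speed ΣF = 0 along the incline. The applied 109.7 N acts up the slope; the weight component mg sin 20° = 47.883 N and kinetic friction μN both act down the slope.
So 109.7 = 47.883 + μ × 131.557, giving μ = (109.7 − 47.883) / 131.557 = 0.4699.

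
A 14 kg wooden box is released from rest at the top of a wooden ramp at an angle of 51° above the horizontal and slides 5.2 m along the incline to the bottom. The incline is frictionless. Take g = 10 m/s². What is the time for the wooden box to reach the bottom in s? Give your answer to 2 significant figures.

The weight component along the incline is mg sin 51° = 108.800 N and the normal force is N = mg cos 51° = 88.105 N.
With no friction, a = g sin 51° = 7.7715 m/s².
Starting from rest, L = ½at², so t = √(2L/a) = √(2 × 5.2 / 7.7715) = 1.1568 s.

1.2 s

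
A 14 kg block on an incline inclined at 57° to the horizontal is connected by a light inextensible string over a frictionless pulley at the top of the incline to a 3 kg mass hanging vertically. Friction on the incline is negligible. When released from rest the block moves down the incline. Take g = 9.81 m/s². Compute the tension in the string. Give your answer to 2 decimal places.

44.56 N

For the block on the incline: the weight component along the slope is m₁g sin 57° = 14 × 9.81 × 0.8387 = 115.187 N and the normal force is N = m₁g cos 57° = 74.801 N.
Newton's second law for the block (down-slope positive): 115.187 − T = 14 a. For the hanging mass (upward positive): T − 3 × 9.81 = 3 a.
Adding the two equations eliminates T: 85.757 = 17 a, so a = 5.0445 m/s².
Then from the hanging mass's equation, T = 3 × (9.81 + 5.0445) = 44.564 N.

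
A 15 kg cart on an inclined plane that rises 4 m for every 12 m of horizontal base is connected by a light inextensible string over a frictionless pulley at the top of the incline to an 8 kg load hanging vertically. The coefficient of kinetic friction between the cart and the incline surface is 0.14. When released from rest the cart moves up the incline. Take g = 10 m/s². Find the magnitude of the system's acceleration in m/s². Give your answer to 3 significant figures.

For the cart on the incline: the weight component along the slope is m₁g sin 18.43° = 15 × 10 × 0.3162 = 47.430 N and the normal force is N = m₁g cos 18.43° = 142.302 N.
Kinetic friction opposes the cart's motion up the incline: f = μN = 0.14 × 142.302 = 19.922 N acting down the slope.
Newton's second law for the cart (up-slope positive): T − 47.430 − 19.922 = 15 a. For the hanging load (downward positive): 8 × 10 − T = 8 a.
Adding the two equations eliminates T: 12.648 = 23 a, so a = 0.5499 m/s².

0.550 m/s²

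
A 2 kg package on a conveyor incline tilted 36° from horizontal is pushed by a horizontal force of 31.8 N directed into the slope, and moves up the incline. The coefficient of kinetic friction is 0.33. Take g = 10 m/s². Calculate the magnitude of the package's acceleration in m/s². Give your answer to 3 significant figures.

1.23 m/s²

The horizontal push has components F cos 36° = 31.8 × 0.8090 = 25.726 N up the incline and F sin 36° = 31.8 × 0.5878 = 18.692 N pressing into the surface.
The normal force is therefore N = mg cos 36° + F sin 36° = 16.180 + 18.692 = 34.872 N, and kinetic friction down the slope is μN = 0.33 × 34.872 = 11.508 N.
Along the incline: F cos 36° − mg sin 36° − μN = ma, so 25.726 − 11.756 − 11.508 = 2 a, giving a = 1.2310 m/s².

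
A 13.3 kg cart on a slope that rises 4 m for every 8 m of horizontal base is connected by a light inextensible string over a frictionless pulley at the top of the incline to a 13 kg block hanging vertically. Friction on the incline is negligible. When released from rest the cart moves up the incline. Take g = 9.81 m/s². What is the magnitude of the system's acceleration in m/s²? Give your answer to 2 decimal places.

For the cart on the incline: the weight component along the slope is m₁g sin 26.57° = 13.3 × 9.81 × 0.4472 = 58.348 N and the normal force is N = m₁g cos 26.57° = 116.699 N.
Newton's second law for the cart (up-slope positive): T − 58.348 = 13.3 a. For the hanging block (downward positive): 13 × 9.81 − T = 13 a.
Adding the two equations eliminates T: 69.182 = 26.3 a, so a = 2.6305 m/s².

2.63 m/s²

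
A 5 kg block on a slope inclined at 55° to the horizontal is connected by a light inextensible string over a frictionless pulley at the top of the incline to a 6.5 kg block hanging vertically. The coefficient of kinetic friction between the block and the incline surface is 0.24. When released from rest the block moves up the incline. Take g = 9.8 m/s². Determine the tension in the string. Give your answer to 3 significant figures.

54.2 N

For the block on the incline: the weight component along the slope is m₁g sin 55° = 5 × 9.8 × 0.8192 = 40.141 N and the normal force is N = m₁g cos 55° = 28.105 N.
Kinetic friction opposes the block's motion up the incline: f = μN = 0.24 × 28.105 = 6.745 N acting down the slope.
Newton's second law for the block (up-slope positive): T − 40.141 − 6.745 = 5 a. For the hanging block (downward positive): 6.5 × 9.8 − T = 6.5 a.
Adding the two equations eliminates T: 16.814 = 11.5 a, so a = 1.4621 m/s².
Then from the hanging block's equation, T = 6.5 × (9.8 − 1.4621) = 54.196 N.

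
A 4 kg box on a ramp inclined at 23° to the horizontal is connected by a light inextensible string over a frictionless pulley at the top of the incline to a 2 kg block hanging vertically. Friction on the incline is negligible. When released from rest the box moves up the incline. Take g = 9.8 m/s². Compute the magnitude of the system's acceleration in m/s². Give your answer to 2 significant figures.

For the box on the incline: the weight component along the slope is m₁g sin 23° = 4 × 9.8 × 0.3907 = 15.315 N and the normal force is N = m₁g cos 23° = 36.084 N.
Newton's second law for the box (up-slope positive): T − 15.315 = 4 a. For the hanging block (downward positive): 2 × 9.8 − T = 2 a.
Adding the two equations eliminates T: 4.285 = 6 a, so a = 0.7142 m/s².

0.71 m/s²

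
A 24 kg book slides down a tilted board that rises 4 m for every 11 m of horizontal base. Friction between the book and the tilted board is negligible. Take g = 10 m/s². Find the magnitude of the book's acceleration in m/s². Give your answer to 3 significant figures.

3.42 m/s²

Resolving the weight along the incline: the component pulling the book down the slope is mg sin 19.98° = 24 × 10 × 0.3417 = 82.008 N, and the normal force is N = mg cos 19.98° = 24 × 10 × 0.9398 = 225.552 N.
With no friction the net force along the incline is 82.008 N, so a = g sin 19.98° = 82.008 / 24 = 3.4170 m/s².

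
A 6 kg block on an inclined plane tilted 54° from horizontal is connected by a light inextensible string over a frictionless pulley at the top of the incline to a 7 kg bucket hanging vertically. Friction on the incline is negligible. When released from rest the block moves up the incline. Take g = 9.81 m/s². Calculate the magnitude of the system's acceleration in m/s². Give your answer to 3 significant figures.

For the block on the incline: the weight component along the slope is m₁g sin 54° = 6 × 9.81 × 0.8090 = 47.618 N and the normal force is N = m₁g cos 54° = 34.597 N.
Newton's second law for the block (up-slope positive): T − 47.618 = 6 a. For the hanging bucket (downward positive): 7 × 9.81 − T = 7 a.
Adding the two equations eliminates T: 21.052 = 13 a, so a = 1.6194 m/s².

1.62 m/s²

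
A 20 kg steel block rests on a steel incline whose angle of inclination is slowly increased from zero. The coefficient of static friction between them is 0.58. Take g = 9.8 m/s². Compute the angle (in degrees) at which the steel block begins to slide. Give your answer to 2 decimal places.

30.11°

At the threshold of sliding, static friction is at its maximum μ_s N and exactly balances the weight component along the incline: mg sin θ = μ_s mg cos θ.
Hence tan θ = μ_s = 0.58, so θ = arctan(0.58) = 30.1137°.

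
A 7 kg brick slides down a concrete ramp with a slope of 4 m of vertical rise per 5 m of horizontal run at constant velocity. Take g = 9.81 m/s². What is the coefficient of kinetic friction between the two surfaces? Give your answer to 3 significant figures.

At constant velocity the net force along the incline is zero: mg sin 38.66° = μ mg cos 38.66°.
So μ = tan 38.66° = 0.6247 / 0.7809 = 0.8000.

0.800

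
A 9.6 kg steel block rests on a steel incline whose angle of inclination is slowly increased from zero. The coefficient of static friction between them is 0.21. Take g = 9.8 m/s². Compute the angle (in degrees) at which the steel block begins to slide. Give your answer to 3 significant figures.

At the threshold of sliding, static friction is at its maximum μ_s N and exactly balances the weight component along the incline: mg sin θ = μ_s mg cos θ.
Hence tan θ = μ_s = 0.21, so θ = arctan(0.21) = 11.8598°.

11.9°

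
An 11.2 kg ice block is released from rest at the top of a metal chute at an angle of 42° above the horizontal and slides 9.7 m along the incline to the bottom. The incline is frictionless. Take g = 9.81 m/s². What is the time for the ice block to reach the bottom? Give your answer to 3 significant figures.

The weight component along the incline is mg sin 42° = 73.519 N and the normal force is N = mg cos 42° = 81.651 N.
With no friction, a = g sin 42° = 6.5642 m/s².
Starting from rest, L = ½at², so t = √(2L/a) = √(2 × 9.7 / 6.5642) = 1.7191 s.

1.72 s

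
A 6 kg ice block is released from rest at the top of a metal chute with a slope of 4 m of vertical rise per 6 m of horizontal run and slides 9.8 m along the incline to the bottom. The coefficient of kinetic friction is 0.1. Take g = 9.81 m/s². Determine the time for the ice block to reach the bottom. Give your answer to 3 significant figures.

The weight component along the incline is mg sin 33.69° = 32.650 N and the normal force is N = mg cos 33.69° = 48.974 N.
Friction up the slope is f = μN = 0.1 × 48.974 = 4.897 N, so the net downslope force is 32.650 − 4.897 = 27.753 N and a = 27.753 / 6 = 4.6255 m/s².
Starting from rest, L = ½at², so t = √(2L/a) = √(2 × 9.8 / 4.6255) = 2.0585 s.

2.06 s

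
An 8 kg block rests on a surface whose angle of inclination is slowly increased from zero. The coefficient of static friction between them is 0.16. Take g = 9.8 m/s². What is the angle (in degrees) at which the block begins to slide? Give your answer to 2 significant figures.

At the threshold of sliding, static friction is at its maximum μ_s N and exactly balances the weight component along the incline: mg sin θ = μ_s mg cos θ.
Hence tan θ = μ_s = 0.16, so θ = arctan(0.16) = 9.0903°.

9.1°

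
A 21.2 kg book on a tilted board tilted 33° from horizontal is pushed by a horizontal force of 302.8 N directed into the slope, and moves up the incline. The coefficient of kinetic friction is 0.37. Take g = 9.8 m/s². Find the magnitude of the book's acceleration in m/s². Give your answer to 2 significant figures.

The horizontal push has components F cos 33° = 302.8 × 0.8387 = 253.958 N up the incline and F sin 33° = 302.8 × 0.5446 = 164.905 N pressing into the surface.
The normal force is therefore N = mg cos 33° + F sin 33° = 174.248 + 164.905 = 339.153 N, and kinetic friction down the slope is μN = 0.37 × 339.153 = 125.487 N.
Along the incline: F cos 33° − mg sin 33° − μN = ma, so 253.958 − 113.146 − 125.487 = 21.2 a, giving a = 0.7229 m/s².

0.72 m/s²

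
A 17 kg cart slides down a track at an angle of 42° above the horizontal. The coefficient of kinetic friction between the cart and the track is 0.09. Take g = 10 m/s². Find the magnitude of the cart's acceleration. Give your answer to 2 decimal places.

6.02 m/s²

Resolving the weight along the incline: the component pulling the cart down the slope is mg sin 42° = 17 × 10 × 0.6691 = 113.747 N, and the normal force is N = mg cos 42° = 17 × 10 × 0.7431 = 126.327 N.
Kinetic friction acts up the slope with magnitude f = μN = 0.09 × 126.327 = 11.369 N.
Net force along the incline is 113.747 − 11.369 = 102.378 N, so a = 102.378 / 17 = 6.0222 m/s².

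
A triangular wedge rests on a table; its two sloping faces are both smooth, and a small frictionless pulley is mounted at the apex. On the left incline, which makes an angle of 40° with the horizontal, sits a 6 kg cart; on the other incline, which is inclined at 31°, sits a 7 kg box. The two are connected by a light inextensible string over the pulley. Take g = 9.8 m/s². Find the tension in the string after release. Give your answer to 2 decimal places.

36.66 N

Resolve each weight along its own incline: the 6 kg mass has component 6 × 9.8 × sin 40° = 37.796 N down its slope, and the 7 kg mass has 7 × 9.8 × sin 31° = 35.332 N down its slope.
The 6 kg side's 37.796 N exceeds the other side's 35.332 N, so that mass slides down and the 7 kg mass slides up. Taking that direction as positive, Newton's second law for the whole system gives 37.796 − 35.332 = (6 + 7) a, so a = 2.464 / 13 = 0.1895 m/s².
For the 7 kg mass (up-slope positive): T − 35.332 = 7 × 0.1895, so T = 36.659 N.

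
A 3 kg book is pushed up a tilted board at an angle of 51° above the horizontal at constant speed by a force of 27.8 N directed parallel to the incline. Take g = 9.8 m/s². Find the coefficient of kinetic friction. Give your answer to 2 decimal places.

0.27

At constant speed ΣF = 0 along the incline. The applied 27.8 N acts up the slope; the weight component mg sin 51° = 22.848 N and kinetic friction μN both act down the slope.
So 27.8 = 22.848 + μ × 18.502, giving μ = (27.8 − 22.848) / 18.502 = 0.2676.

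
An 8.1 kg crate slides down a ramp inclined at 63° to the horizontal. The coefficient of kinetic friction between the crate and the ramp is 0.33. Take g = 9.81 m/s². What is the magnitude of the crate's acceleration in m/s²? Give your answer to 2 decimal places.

7.27 m/s²

Resolving the weight along the incline: the component pulling the crate down the slope is mg sin 63° = 8.1 × 9.81 × 0.8910 = 70.800 N, and the normal force is N = mg cos 63° = 8.1 × 9.81 × 0.4540 = 36.075 N.
Kinetic friction acts up the slope with magnitude f = μN = 0.33 × 36.075 = 11.905 N.
Net force along the incline is 70.800 − 11.905 = 58.895 N, so a = 58.895 / 8.1 = 7.2710 m/s².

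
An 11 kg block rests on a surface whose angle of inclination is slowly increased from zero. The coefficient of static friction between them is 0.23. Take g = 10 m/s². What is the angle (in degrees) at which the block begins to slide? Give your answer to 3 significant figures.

At the threshold of sliding, static friction is at its maximum μ_s N and exactly balances the weight component along the incline: mg sin θ = μ_s mg cos θ.
Hence tan θ = μ_s = 0.23, so θ = arctan(0.23) = 12.9528°.

13.0°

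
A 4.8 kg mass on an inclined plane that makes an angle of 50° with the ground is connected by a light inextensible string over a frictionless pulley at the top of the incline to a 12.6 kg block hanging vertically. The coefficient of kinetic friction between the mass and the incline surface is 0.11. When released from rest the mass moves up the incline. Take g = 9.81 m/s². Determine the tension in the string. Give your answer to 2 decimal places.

62.63 N

For the mass on the incline: the weight component along the slope is m₁g sin 50° = 4.8 × 9.81 × 0.7660 = 36.069 N and the normal force is N = m₁g cos 50° = 30.268 N.
Kinetic friction opposes the mass's motion up the incline: f = μN = 0.11 × 30.268 = 3.329 N acting down the slope.
Newton's second law for the mass (up-slope positive): T − 36.069 − 3.329 = 4.8 a. For the hanging block (downward positive): 12.6 × 9.81 − T = 12.6 a.
Adding the two equations eliminates T: 84.208 = 17.4 a, so a = 4.8395 m/s².
Then from the hanging block's equation, T = 12.6 × (9.81 − 4.8395) = 62.628 N.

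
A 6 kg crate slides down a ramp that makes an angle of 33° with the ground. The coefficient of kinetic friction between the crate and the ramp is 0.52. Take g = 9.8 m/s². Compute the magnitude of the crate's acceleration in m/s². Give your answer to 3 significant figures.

Resolving the weight along the incline: the component pulling the crate down the slope is mg sin 33° = 6 × 9.8 × 0.5446 = 32.022 N, and the normal force is N = mg cos 33° = 6 × 9.8 × 0.8387 = 49.316 N.
Kinetic friction acts up the slope with magnitude f = μN = 0.52 × 49.316 = 25.644 N.
Net force along the incline is 32.022 − 25.644 = 6.378 N, so a = 6.378 / 6 = 1.0630 m/s².

1.06 m/s²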